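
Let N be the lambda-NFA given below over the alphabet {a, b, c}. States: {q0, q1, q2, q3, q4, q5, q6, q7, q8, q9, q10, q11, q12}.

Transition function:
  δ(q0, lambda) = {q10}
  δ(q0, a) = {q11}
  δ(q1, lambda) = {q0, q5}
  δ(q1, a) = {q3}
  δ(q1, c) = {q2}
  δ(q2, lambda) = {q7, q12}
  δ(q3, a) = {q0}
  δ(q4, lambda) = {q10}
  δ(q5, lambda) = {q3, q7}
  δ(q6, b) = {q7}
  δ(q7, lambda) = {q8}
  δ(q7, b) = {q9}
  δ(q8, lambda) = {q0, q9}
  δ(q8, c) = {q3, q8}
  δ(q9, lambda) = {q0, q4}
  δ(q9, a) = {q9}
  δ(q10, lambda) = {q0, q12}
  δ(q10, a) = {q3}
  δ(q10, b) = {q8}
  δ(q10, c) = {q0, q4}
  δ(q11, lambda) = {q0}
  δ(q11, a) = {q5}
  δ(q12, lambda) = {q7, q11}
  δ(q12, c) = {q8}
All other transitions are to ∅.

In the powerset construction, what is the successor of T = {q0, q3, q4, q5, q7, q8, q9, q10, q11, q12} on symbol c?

{q0, q3, q4, q7, q8, q9, q10, q11, q12}

q8 on c → {q3, q8}.
q10 on c → {q0, q4}.
q12 on c → {q8}.
No c-transition from q0, q3, q4, q5, q7, q9, q11.
Union after reading c: {q0, q3, q4, q8}.
Now take the lambda-closure:
From q0 via lambda: add q10.
From q8 via lambda: add q9.
From q10 via lambda: add q12.
From q12 via lambda: add q7, q11.
No new states can be added; the closed set is {q0, q3, q4, q7, q8, q9, q10, q11, q12}.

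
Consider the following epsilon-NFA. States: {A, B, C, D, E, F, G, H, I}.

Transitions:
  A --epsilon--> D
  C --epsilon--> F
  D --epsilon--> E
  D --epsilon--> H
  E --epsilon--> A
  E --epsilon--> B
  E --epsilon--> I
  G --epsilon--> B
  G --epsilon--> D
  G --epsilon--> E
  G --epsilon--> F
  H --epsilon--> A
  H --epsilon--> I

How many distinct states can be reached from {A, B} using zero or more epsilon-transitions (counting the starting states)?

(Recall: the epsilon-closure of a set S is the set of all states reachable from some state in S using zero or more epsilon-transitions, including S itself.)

6

Start with {A, B}.
From A via epsilon: add D.
From D via epsilon: add E, H.
From E via epsilon: add I.
epsilon-closure = {A, B, D, E, H, I}, which has 6 states.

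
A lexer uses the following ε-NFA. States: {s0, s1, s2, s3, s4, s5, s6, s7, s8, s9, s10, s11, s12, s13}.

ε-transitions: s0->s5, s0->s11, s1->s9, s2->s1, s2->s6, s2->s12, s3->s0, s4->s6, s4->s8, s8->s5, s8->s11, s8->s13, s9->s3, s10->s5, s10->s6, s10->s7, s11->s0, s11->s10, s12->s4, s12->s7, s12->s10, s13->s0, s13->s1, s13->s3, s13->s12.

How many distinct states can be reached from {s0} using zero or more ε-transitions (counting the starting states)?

6

Start with {s0}.
From s0 via ε: add s5, s11.
From s11 via ε: add s10.
From s10 via ε: add s6, s7.
ε-closure = {s0, s5, s6, s7, s10, s11}, which has 6 states.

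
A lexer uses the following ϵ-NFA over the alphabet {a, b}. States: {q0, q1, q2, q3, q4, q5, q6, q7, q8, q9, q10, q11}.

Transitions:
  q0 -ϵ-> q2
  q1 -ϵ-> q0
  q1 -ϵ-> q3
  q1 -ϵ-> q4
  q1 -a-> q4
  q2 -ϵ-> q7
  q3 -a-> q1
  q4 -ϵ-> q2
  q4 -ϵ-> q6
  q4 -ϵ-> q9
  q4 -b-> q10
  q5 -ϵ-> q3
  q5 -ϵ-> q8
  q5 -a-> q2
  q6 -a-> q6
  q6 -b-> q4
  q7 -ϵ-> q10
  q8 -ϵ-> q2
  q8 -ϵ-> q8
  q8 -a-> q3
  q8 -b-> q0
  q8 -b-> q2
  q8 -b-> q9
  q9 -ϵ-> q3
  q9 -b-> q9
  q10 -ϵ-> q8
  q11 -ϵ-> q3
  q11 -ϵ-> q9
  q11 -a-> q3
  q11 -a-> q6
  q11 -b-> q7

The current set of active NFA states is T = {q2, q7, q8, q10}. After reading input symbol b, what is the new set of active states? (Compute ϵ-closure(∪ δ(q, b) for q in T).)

q8 on b → {q0, q2, q9}.
No b-transition from q2, q7, q10.
Union after reading b: {q0, q2, q9}.
Now take the ϵ-closure:
From q2 via ϵ: add q7.
From q9 via ϵ: add q3.
From q7 via ϵ: add q10.
From q10 via ϵ: add q8.
No new states can be added; the closed set is {q0, q2, q3, q7, q8, q9, q10}.

{q0, q2, q3, q7, q8, q9, q10}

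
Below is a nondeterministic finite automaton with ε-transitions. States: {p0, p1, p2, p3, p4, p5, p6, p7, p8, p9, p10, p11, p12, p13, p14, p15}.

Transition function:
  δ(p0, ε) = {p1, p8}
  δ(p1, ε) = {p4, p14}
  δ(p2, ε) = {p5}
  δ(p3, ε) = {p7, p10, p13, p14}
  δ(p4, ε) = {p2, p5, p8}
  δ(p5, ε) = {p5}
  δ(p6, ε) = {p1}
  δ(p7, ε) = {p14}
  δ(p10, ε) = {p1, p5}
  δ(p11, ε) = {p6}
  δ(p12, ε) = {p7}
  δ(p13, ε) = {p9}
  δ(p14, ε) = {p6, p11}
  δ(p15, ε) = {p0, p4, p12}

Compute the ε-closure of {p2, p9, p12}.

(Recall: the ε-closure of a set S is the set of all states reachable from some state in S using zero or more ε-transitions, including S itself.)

Start with {p2, p9, p12}.
From p2 via ε: add p5.
From p12 via ε: add p7.
From p7 via ε: add p14.
From p14 via ε: add p6, p11.
From p6 via ε: add p1.
From p1 via ε: add p4.
From p4 via ε: add p8.
No new states can be added; the closed set is {p1, p2, p4, p5, p6, p7, p8, p9, p11, p12, p14}.

{p1, p2, p4, p5, p6, p7, p8, p9, p11, p12, p14}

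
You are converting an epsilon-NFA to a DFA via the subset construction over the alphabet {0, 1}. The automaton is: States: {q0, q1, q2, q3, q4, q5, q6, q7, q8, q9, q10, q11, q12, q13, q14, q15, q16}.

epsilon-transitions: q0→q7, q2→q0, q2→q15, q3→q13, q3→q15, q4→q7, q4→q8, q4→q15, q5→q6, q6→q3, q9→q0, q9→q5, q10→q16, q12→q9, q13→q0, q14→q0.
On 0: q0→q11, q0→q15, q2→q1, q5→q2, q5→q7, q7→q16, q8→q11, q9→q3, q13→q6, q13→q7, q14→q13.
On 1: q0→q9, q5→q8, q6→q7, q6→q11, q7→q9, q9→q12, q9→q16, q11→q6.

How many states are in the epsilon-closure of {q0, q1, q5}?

Start with {q0, q1, q5}.
From q0 via epsilon: add q7.
From q5 via epsilon: add q6.
From q6 via epsilon: add q3.
From q3 via epsilon: add q13, q15.
epsilon-closure = {q0, q1, q3, q5, q6, q7, q13, q15}, which has 8 states.

8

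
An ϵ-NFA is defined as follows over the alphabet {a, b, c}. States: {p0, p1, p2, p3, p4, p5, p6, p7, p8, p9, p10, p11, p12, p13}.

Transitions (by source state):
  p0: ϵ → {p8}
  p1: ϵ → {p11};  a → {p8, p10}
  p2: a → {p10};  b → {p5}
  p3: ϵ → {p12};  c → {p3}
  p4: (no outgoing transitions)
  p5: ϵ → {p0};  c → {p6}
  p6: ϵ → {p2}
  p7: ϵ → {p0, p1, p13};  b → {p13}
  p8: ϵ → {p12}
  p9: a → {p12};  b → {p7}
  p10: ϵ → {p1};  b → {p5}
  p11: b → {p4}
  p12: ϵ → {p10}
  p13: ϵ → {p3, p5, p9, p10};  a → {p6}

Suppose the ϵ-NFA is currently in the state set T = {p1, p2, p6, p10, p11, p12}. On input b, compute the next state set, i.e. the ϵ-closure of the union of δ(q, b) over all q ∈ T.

p2 on b → {p5}.
p10 on b → {p5}.
p11 on b → {p4}.
No b-transition from p1, p6, p12.
Union after reading b: {p4, p5}.
Now take the ϵ-closure:
From p5 via ϵ: add p0.
From p0 via ϵ: add p8.
From p8 via ϵ: add p12.
From p12 via ϵ: add p10.
From p10 via ϵ: add p1.
From p1 via ϵ: add p11.
No new states can be added; the closed set is {p0, p1, p4, p5, p8, p10, p11, p12}.

{p0, p1, p4, p5, p8, p10, p11, p12}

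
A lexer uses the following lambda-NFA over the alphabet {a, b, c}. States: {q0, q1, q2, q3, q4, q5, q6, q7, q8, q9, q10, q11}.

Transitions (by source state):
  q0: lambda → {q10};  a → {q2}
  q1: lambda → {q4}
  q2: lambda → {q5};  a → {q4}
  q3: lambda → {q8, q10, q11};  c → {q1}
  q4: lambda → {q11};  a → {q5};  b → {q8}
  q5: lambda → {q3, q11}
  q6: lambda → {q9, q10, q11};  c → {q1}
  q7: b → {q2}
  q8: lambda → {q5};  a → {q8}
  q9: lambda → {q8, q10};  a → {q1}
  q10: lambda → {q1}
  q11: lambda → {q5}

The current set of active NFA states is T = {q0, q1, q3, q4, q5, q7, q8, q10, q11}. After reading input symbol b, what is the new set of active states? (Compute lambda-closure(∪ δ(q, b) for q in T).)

{q1, q2, q3, q4, q5, q8, q10, q11}

q4 on b → {q8}.
q7 on b → {q2}.
No b-transition from q0, q1, q3, q5, q8, q10, q11.
Union after reading b: {q2, q8}.
Now take the lambda-closure:
From q2 via lambda: add q5.
From q5 via lambda: add q3, q11.
From q3 via lambda: add q10.
From q10 via lambda: add q1.
From q1 via lambda: add q4.
No new states can be added; the closed set is {q1, q2, q3, q4, q5, q8, q10, q11}.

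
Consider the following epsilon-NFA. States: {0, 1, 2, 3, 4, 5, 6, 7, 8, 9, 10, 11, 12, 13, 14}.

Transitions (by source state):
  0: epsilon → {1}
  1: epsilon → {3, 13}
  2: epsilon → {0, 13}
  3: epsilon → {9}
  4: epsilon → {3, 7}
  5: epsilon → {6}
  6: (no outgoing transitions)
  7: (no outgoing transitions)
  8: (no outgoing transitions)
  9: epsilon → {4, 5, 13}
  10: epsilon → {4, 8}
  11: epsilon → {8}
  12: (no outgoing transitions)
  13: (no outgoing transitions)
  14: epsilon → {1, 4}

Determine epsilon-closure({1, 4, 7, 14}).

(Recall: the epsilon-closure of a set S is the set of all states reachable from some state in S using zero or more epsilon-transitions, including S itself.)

{1, 3, 4, 5, 6, 7, 9, 13, 14}

Start with {1, 4, 7, 14}.
From 1 via epsilon: add 3, 13.
From 3 via epsilon: add 9.
From 9 via epsilon: add 5.
From 5 via epsilon: add 6.
No new states can be added; the closed set is {1, 3, 4, 5, 6, 7, 9, 13, 14}.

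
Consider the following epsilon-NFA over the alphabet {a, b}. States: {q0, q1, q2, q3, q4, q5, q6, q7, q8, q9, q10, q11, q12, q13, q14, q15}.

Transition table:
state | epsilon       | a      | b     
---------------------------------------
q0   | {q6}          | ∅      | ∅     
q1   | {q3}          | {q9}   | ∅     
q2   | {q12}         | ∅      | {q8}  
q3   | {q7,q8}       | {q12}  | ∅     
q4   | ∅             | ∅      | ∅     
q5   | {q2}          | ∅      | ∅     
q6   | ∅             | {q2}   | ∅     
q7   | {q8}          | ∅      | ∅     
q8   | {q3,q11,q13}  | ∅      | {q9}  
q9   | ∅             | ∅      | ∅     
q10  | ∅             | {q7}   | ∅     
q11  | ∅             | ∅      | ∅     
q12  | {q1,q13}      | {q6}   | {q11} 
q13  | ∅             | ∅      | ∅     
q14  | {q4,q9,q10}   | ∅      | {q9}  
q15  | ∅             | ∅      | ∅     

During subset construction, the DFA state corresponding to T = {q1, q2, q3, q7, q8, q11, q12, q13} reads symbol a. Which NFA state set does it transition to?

{q1, q3, q6, q7, q8, q9, q11, q12, q13}

q1 on a → {q9}.
q3 on a → {q12}.
q12 on a → {q6}.
No a-transition from q2, q7, q8, q11, q13.
Union after reading a: {q6, q9, q12}.
Now take the epsilon-closure:
From q12 via epsilon: add q1, q13.
From q1 via epsilon: add q3.
From q3 via epsilon: add q7, q8.
From q8 via epsilon: add q11.
No new states can be added; the closed set is {q1, q3, q6, q7, q8, q9, q11, q12, q13}.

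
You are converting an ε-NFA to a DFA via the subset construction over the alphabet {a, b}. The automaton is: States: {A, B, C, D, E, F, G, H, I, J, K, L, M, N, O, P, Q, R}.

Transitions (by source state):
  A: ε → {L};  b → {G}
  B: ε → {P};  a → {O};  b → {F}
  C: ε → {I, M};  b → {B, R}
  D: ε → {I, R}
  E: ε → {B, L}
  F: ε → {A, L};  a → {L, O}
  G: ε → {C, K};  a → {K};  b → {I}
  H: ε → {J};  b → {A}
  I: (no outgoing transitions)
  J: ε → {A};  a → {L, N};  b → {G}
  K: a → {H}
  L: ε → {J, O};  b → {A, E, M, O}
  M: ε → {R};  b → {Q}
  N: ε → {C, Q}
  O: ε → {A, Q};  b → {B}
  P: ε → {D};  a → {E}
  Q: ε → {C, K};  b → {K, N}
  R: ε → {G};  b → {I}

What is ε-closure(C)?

Start with {C}.
From C via ε: add I, M.
From M via ε: add R.
From R via ε: add G.
From G via ε: add K.
No new states can be added; the closed set is {C, G, I, K, M, R}.

{C, G, I, K, M, R}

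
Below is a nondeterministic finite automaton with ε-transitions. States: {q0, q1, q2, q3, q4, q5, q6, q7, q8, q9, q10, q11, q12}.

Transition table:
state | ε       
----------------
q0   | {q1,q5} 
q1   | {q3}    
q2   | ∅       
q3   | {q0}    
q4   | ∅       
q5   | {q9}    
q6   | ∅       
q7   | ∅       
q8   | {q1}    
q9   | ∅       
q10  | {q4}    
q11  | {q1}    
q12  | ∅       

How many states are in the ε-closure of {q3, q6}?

Start with {q3, q6}.
From q3 via ε: add q0.
From q0 via ε: add q1, q5.
From q5 via ε: add q9.
ε-closure = {q0, q1, q3, q5, q6, q9}, which has 6 states.

6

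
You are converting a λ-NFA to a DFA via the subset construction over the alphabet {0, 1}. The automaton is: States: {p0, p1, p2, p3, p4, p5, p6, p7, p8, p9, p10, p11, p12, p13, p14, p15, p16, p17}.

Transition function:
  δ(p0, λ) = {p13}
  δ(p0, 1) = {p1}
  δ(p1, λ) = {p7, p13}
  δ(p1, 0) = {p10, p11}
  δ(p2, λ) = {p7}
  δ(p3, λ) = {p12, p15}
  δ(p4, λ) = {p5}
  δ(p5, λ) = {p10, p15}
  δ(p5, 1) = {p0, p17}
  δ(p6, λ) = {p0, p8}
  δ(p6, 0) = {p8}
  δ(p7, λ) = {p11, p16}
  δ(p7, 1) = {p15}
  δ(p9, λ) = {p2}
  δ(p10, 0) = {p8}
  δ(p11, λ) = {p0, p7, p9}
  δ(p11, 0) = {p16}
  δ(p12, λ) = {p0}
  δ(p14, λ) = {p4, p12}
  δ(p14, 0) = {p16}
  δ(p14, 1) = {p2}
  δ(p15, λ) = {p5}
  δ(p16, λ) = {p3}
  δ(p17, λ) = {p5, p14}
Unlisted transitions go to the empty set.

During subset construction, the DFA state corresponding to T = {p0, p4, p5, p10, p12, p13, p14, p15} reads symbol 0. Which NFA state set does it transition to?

{p0, p3, p5, p8, p10, p12, p13, p15, p16}

p10 on 0 → {p8}.
p14 on 0 → {p16}.
No 0-transition from p0, p4, p5, p12, p13, p15.
Union after reading 0: {p8, p16}.
Now take the λ-closure:
From p16 via λ: add p3.
From p3 via λ: add p12, p15.
From p12 via λ: add p0.
From p15 via λ: add p5.
From p0 via λ: add p13.
From p5 via λ: add p10.
No new states can be added; the closed set is {p0, p3, p5, p8, p10, p12, p13, p15, p16}.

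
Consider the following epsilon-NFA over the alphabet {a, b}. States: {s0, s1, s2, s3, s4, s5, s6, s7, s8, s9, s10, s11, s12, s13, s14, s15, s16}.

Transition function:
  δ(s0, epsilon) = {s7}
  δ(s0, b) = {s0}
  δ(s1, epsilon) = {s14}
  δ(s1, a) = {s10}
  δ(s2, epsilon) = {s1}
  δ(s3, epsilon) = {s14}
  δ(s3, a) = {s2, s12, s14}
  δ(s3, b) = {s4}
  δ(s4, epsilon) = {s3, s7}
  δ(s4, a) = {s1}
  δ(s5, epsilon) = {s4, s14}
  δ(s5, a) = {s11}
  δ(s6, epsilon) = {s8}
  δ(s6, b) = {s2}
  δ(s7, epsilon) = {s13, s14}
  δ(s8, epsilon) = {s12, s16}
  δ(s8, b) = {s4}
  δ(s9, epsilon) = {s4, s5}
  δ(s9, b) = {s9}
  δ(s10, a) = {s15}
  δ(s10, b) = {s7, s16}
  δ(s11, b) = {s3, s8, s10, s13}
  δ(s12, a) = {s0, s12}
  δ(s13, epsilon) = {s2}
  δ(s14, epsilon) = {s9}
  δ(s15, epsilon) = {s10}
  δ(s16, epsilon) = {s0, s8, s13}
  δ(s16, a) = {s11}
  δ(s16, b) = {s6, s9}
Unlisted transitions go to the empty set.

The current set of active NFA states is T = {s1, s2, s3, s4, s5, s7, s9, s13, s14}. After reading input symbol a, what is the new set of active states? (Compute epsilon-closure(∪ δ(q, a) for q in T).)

{s1, s2, s3, s4, s5, s7, s9, s10, s11, s12, s13, s14}

s1 on a → {s10}.
s3 on a → {s2, s12, s14}.
s4 on a → {s1}.
s5 on a → {s11}.
No a-transition from s2, s7, s9, s13, s14.
Union after reading a: {s1, s2, s10, s11, s12, s14}.
Now take the epsilon-closure:
From s14 via epsilon: add s9.
From s9 via epsilon: add s4, s5.
From s4 via epsilon: add s3, s7.
From s7 via epsilon: add s13.
No new states can be added; the closed set is {s1, s2, s3, s4, s5, s7, s9, s10, s11, s12, s13, s14}.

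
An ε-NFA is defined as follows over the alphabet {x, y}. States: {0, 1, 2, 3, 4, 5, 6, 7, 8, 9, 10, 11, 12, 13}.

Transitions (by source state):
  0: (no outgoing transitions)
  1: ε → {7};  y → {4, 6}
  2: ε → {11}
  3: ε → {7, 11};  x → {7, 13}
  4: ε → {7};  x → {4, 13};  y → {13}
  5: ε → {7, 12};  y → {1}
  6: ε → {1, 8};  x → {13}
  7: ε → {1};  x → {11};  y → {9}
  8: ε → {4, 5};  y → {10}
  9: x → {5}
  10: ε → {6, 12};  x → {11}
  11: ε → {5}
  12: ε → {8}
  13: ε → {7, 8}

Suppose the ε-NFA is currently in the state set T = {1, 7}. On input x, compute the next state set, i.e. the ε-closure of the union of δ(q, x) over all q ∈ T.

{1, 4, 5, 7, 8, 11, 12}

7 on x → {11}.
No x-transition from 1.
Union after reading x: {11}.
Now take the ε-closure:
From 11 via ε: add 5.
From 5 via ε: add 7, 12.
From 7 via ε: add 1.
From 12 via ε: add 8.
From 8 via ε: add 4.
No new states can be added; the closed set is {1, 4, 5, 7, 8, 11, 12}.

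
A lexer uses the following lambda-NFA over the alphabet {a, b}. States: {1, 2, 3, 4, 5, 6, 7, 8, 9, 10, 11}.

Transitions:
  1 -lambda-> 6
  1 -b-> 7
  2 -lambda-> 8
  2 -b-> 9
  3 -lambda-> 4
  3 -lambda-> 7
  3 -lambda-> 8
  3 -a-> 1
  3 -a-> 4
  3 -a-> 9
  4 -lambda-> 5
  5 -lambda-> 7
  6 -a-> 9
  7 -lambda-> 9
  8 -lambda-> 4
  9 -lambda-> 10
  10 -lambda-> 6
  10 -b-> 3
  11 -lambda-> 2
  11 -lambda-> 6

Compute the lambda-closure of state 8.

Start with {8}.
From 8 via lambda: add 4.
From 4 via lambda: add 5.
From 5 via lambda: add 7.
From 7 via lambda: add 9.
From 9 via lambda: add 10.
From 10 via lambda: add 6.
No new states can be added; the closed set is {4, 5, 6, 7, 8, 9, 10}.

{4, 5, 6, 7, 8, 9, 10}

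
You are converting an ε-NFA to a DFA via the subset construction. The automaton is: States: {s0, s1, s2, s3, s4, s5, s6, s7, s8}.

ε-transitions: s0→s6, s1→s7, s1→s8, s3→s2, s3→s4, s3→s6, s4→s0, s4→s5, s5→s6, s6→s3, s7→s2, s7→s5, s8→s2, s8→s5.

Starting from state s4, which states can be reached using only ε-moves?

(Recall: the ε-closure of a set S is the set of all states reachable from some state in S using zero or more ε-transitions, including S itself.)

Start with {s4}.
From s4 via ε: add s0, s5.
From s0 via ε: add s6.
From s6 via ε: add s3.
From s3 via ε: add s2.
No new states can be added; the closed set is {s0, s2, s3, s4, s5, s6}.

{s0, s2, s3, s4, s5, s6}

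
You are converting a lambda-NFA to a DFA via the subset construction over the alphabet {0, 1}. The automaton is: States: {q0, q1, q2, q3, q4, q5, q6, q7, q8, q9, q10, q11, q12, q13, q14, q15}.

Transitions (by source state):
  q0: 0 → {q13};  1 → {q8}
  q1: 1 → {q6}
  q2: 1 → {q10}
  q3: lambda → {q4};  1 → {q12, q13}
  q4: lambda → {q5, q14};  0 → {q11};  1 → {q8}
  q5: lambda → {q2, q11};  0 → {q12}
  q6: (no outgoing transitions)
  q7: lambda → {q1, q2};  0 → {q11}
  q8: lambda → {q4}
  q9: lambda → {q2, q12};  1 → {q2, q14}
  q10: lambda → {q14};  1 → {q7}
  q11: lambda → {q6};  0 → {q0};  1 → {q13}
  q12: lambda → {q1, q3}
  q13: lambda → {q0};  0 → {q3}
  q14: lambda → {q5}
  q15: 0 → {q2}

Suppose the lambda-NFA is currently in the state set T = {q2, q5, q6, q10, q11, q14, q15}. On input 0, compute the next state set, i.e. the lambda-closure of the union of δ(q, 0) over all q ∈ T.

{q0, q1, q2, q3, q4, q5, q6, q11, q12, q14}

q5 on 0 → {q12}.
q11 on 0 → {q0}.
q15 on 0 → {q2}.
No 0-transition from q2, q6, q10, q14.
Union after reading 0: {q0, q2, q12}.
Now take the lambda-closure:
From q12 via lambda: add q1, q3.
From q3 via lambda: add q4.
From q4 via lambda: add q5, q14.
From q5 via lambda: add q11.
From q11 via lambda: add q6.
No new states can be added; the closed set is {q0, q1, q2, q3, q4, q5, q6, q11, q12, q14}.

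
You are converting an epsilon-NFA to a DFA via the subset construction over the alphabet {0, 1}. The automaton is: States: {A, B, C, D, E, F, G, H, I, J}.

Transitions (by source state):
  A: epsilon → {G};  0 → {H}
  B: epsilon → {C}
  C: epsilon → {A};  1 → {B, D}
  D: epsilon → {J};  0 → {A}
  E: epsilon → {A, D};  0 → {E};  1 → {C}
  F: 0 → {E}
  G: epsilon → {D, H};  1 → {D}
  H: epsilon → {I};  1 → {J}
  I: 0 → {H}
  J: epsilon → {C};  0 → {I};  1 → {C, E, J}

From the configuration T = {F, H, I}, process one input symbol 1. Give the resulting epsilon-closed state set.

H on 1 → {J}.
No 1-transition from F, I.
Union after reading 1: {J}.
Now take the epsilon-closure:
From J via epsilon: add C.
From C via epsilon: add A.
From A via epsilon: add G.
From G via epsilon: add D, H.
From H via epsilon: add I.
No new states can be added; the closed set is {A, C, D, G, H, I, J}.

{A, C, D, G, H, I, J}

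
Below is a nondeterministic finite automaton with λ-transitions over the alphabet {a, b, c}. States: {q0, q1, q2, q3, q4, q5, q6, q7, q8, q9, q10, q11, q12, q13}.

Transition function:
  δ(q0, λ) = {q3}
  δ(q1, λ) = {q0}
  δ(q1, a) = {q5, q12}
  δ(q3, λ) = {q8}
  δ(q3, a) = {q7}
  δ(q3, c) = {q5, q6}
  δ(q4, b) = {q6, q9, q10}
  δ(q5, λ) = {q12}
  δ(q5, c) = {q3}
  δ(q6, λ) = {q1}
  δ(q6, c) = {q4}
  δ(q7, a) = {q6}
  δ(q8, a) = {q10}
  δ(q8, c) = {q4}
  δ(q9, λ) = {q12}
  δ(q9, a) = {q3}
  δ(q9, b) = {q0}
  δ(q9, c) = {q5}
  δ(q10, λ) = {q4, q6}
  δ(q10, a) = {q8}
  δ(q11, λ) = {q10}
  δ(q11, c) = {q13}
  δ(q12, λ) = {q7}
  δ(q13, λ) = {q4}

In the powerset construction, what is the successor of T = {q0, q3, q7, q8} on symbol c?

{q0, q1, q3, q4, q5, q6, q7, q8, q12}

q3 on c → {q5, q6}.
q8 on c → {q4}.
No c-transition from q0, q7.
Union after reading c: {q4, q5, q6}.
Now take the λ-closure:
From q5 via λ: add q12.
From q6 via λ: add q1.
From q1 via λ: add q0.
From q12 via λ: add q7.
From q0 via λ: add q3.
From q3 via λ: add q8.
No new states can be added; the closed set is {q0, q1, q3, q4, q5, q6, q7, q8, q12}.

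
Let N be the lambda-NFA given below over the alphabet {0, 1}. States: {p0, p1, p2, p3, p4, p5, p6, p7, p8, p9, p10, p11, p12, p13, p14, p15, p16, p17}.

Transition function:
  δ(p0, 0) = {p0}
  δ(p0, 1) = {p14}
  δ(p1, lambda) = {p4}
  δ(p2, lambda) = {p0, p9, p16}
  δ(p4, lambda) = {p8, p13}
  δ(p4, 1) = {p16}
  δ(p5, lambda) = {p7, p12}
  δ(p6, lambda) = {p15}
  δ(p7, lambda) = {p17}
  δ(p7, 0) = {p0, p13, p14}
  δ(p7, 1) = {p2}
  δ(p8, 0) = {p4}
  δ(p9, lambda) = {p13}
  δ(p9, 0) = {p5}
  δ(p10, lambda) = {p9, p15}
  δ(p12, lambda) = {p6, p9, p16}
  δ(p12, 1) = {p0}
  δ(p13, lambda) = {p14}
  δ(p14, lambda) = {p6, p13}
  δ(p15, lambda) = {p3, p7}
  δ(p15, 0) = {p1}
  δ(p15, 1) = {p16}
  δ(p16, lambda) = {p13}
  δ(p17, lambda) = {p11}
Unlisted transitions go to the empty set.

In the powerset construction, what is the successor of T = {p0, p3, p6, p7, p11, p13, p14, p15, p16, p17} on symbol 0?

p0 on 0 → {p0}.
p7 on 0 → {p0, p13, p14}.
p15 on 0 → {p1}.
No 0-transition from p3, p6, p11, p13, p14, p16, p17.
Union after reading 0: {p0, p1, p13, p14}.
Now take the lambda-closure:
From p1 via lambda: add p4.
From p14 via lambda: add p6.
From p4 via lambda: add p8.
From p6 via lambda: add p15.
From p15 via lambda: add p3, p7.
From p7 via lambda: add p17.
From p17 via lambda: add p11.
No new states can be added; the closed set is {p0, p1, p3, p4, p6, p7, p8, p11, p13, p14, p15, p17}.

{p0, p1, p3, p4, p6, p7, p8, p11, p13, p14, p15, p17}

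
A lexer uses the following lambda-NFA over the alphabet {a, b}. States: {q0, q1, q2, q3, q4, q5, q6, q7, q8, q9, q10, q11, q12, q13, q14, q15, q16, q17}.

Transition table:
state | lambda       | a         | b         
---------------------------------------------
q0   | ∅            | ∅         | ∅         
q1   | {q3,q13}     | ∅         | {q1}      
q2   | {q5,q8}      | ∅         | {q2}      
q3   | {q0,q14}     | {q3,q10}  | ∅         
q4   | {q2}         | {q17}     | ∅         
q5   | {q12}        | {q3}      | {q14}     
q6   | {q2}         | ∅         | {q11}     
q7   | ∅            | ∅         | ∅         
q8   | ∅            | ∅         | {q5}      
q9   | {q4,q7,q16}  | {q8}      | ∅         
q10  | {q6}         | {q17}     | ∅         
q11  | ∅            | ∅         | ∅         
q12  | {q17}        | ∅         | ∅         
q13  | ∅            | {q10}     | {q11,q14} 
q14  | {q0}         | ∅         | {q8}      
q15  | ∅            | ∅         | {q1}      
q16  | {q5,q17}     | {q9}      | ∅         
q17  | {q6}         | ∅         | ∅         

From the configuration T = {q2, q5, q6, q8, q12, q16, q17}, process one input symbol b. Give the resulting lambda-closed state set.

q2 on b → {q2}.
q5 on b → {q14}.
q6 on b → {q11}.
q8 on b → {q5}.
No b-transition from q12, q16, q17.
Union after reading b: {q2, q5, q11, q14}.
Now take the lambda-closure:
From q2 via lambda: add q8.
From q5 via lambda: add q12.
From q14 via lambda: add q0.
From q12 via lambda: add q17.
From q17 via lambda: add q6.
No new states can be added; the closed set is {q0, q2, q5, q6, q8, q11, q12, q14, q17}.

{q0, q2, q5, q6, q8, q11, q12, q14, q17}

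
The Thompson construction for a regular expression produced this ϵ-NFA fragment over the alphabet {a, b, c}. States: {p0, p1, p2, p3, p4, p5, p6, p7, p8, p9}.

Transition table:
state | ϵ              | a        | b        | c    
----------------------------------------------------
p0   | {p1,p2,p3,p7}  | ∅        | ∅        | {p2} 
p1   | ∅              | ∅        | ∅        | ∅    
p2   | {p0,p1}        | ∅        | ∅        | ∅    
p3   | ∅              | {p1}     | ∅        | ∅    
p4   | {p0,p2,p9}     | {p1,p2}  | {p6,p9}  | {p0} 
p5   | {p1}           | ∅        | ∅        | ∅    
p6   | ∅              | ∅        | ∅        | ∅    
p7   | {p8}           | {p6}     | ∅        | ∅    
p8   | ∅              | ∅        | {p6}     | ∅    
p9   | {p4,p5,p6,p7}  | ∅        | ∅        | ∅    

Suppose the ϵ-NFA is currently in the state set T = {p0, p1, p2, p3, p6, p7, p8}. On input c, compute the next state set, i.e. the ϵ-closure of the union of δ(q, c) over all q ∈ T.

p0 on c → {p2}.
No c-transition from p1, p2, p3, p6, p7, p8.
Union after reading c: {p2}.
Now take the ϵ-closure:
From p2 via ϵ: add p0, p1.
From p0 via ϵ: add p3, p7.
From p7 via ϵ: add p8.
No new states can be added; the closed set is {p0, p1, p2, p3, p7, p8}.

{p0, p1, p2, p3, p7, p8}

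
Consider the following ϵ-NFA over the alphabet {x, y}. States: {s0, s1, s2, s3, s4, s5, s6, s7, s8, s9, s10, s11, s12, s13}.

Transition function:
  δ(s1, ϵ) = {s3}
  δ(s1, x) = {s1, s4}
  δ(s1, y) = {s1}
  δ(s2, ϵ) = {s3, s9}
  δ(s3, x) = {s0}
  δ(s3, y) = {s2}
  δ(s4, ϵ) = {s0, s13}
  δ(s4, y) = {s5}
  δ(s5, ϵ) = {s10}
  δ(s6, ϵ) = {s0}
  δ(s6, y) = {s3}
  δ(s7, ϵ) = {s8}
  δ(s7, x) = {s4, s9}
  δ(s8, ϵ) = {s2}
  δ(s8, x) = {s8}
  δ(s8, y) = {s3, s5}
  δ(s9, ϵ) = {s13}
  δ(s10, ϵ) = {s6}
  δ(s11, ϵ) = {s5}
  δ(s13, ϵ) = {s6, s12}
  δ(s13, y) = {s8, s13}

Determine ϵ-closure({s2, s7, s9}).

Start with {s2, s7, s9}.
From s2 via ϵ: add s3.
From s7 via ϵ: add s8.
From s9 via ϵ: add s13.
From s13 via ϵ: add s6, s12.
From s6 via ϵ: add s0.
No new states can be added; the closed set is {s0, s2, s3, s6, s7, s8, s9, s12, s13}.

{s0, s2, s3, s6, s7, s8, s9, s12, s13}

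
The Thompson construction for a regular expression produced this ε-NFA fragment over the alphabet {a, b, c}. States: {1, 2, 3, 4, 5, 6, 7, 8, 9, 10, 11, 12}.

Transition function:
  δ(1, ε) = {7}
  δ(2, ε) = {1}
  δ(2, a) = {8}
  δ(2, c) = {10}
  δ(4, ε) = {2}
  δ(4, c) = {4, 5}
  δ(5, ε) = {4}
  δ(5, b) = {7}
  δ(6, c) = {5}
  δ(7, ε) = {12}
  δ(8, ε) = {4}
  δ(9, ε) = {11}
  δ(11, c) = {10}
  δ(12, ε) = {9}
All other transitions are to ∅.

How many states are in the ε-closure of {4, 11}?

7

Start with {4, 11}.
From 4 via ε: add 2.
From 2 via ε: add 1.
From 1 via ε: add 7.
From 7 via ε: add 12.
From 12 via ε: add 9.
ε-closure = {1, 2, 4, 7, 9, 11, 12}, which has 7 states.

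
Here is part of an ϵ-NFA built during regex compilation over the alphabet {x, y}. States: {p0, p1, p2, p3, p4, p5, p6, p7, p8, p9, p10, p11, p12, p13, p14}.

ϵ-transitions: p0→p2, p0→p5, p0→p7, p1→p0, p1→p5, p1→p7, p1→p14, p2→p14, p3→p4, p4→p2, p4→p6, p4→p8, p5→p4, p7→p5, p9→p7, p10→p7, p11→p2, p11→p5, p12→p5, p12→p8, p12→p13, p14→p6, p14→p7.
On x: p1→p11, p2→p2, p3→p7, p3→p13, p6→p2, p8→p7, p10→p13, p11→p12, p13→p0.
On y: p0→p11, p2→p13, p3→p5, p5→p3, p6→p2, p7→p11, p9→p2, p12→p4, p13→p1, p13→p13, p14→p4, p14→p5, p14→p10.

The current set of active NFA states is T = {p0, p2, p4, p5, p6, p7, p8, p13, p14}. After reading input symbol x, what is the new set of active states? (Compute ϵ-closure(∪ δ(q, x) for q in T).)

p2 on x → {p2}.
p6 on x → {p2}.
p8 on x → {p7}.
p13 on x → {p0}.
No x-transition from p0, p4, p5, p7, p14.
Union after reading x: {p0, p2, p7}.
Now take the ϵ-closure:
From p0 via ϵ: add p5.
From p2 via ϵ: add p14.
From p5 via ϵ: add p4.
From p14 via ϵ: add p6.
From p4 via ϵ: add p8.
No new states can be added; the closed set is {p0, p2, p4, p5, p6, p7, p8, p14}.

{p0, p2, p4, p5, p6, p7, p8, p14}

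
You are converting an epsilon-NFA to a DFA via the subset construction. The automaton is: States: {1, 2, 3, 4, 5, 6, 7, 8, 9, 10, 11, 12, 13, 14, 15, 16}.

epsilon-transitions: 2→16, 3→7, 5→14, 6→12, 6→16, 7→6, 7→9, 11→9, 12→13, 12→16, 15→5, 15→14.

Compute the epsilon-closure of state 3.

{3, 6, 7, 9, 12, 13, 16}

Start with {3}.
From 3 via epsilon: add 7.
From 7 via epsilon: add 6, 9.
From 6 via epsilon: add 12, 16.
From 12 via epsilon: add 13.
No new states can be added; the closed set is {3, 6, 7, 9, 12, 13, 16}.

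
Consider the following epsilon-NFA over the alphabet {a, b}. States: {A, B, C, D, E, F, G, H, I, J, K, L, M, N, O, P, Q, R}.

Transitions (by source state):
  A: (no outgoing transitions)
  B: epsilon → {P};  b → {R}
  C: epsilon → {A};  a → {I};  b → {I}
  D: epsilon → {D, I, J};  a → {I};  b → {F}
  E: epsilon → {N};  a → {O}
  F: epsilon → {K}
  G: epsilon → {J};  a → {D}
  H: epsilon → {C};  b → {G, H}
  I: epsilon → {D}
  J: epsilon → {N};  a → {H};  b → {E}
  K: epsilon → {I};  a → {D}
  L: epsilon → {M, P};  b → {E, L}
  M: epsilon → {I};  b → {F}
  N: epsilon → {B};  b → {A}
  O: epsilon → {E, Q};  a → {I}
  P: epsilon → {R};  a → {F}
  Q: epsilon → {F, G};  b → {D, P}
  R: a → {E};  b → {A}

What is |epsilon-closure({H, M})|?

11

Start with {H, M}.
From H via epsilon: add C.
From M via epsilon: add I.
From C via epsilon: add A.
From I via epsilon: add D.
From D via epsilon: add J.
From J via epsilon: add N.
From N via epsilon: add B.
From B via epsilon: add P.
From P via epsilon: add R.
epsilon-closure = {A, B, C, D, H, I, J, M, N, P, R}, which has 11 states.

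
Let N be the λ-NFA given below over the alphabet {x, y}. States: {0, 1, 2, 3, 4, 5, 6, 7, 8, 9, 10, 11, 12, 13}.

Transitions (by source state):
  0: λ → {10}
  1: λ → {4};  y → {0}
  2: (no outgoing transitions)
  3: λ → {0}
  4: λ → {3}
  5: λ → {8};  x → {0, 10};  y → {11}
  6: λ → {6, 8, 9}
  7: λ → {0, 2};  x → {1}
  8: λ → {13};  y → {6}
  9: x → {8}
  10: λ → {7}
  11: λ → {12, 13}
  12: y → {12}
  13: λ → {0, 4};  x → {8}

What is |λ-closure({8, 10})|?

8

Start with {8, 10}.
From 8 via λ: add 13.
From 10 via λ: add 7.
From 7 via λ: add 0, 2.
From 13 via λ: add 4.
From 4 via λ: add 3.
λ-closure = {0, 2, 3, 4, 7, 8, 10, 13}, which has 8 states.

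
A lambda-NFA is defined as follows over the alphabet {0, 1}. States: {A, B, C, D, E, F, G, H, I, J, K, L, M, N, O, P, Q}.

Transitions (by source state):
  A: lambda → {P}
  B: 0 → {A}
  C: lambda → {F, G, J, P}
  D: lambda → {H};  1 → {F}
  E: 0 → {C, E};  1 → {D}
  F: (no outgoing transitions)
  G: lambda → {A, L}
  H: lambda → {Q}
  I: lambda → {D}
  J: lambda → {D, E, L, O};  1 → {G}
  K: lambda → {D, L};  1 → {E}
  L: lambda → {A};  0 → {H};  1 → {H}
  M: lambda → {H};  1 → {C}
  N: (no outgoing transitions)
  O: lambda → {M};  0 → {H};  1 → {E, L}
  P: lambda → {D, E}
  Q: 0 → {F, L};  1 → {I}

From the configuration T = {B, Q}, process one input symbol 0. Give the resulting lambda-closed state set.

B on 0 → {A}.
Q on 0 → {F, L}.
Union after reading 0: {A, F, L}.
Now take the lambda-closure:
From A via lambda: add P.
From P via lambda: add D, E.
From D via lambda: add H.
From H via lambda: add Q.
No new states can be added; the closed set is {A, D, E, F, H, L, P, Q}.

{A, D, E, F, H, L, P, Q}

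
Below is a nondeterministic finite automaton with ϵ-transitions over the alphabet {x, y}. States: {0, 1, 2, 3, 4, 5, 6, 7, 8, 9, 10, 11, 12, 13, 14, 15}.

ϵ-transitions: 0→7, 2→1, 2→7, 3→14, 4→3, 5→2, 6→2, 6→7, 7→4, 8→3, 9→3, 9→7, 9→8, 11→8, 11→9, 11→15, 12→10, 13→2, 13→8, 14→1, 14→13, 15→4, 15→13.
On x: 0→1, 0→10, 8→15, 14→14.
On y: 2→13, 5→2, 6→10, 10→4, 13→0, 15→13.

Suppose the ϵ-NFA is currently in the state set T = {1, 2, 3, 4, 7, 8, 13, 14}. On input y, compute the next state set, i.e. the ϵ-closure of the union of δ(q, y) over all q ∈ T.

{0, 1, 2, 3, 4, 7, 8, 13, 14}

2 on y → {13}.
13 on y → {0}.
No y-transition from 1, 3, 4, 7, 8, 14.
Union after reading y: {0, 13}.
Now take the ϵ-closure:
From 0 via ϵ: add 7.
From 13 via ϵ: add 2, 8.
From 2 via ϵ: add 1.
From 7 via ϵ: add 4.
From 8 via ϵ: add 3.
From 3 via ϵ: add 14.
No new states can be added; the closed set is {0, 1, 2, 3, 4, 7, 8, 13, 14}.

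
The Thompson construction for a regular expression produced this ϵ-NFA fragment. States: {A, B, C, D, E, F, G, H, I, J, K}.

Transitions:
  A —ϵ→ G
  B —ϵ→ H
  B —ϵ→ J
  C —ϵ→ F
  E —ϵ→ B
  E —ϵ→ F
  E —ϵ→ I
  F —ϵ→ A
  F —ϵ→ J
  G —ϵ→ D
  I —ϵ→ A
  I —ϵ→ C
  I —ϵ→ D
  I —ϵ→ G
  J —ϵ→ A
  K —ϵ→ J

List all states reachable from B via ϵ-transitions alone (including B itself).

{A, B, D, G, H, J}

Start with {B}.
From B via ϵ: add H, J.
From J via ϵ: add A.
From A via ϵ: add G.
From G via ϵ: add D.
No new states can be added; the closed set is {A, B, D, G, H, J}.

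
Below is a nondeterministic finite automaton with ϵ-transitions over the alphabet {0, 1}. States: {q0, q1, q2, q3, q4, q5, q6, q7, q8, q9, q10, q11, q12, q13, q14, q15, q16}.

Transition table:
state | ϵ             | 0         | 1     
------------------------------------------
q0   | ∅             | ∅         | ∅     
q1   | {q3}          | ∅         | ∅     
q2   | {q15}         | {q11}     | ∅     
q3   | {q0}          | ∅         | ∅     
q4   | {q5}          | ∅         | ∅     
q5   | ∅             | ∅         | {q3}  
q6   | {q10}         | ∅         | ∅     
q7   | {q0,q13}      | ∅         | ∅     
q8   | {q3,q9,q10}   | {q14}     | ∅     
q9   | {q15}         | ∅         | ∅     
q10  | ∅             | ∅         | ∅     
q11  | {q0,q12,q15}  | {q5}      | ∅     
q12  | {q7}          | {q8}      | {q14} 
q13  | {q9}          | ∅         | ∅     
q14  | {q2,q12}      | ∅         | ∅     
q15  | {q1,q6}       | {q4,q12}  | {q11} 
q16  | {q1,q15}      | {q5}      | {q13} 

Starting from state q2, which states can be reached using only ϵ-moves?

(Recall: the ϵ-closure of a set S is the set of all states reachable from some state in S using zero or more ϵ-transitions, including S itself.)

{q0, q1, q2, q3, q6, q10, q15}

Start with {q2}.
From q2 via ϵ: add q15.
From q15 via ϵ: add q1, q6.
From q1 via ϵ: add q3.
From q6 via ϵ: add q10.
From q3 via ϵ: add q0.
No new states can be added; the closed set is {q0, q1, q2, q3, q6, q10, q15}.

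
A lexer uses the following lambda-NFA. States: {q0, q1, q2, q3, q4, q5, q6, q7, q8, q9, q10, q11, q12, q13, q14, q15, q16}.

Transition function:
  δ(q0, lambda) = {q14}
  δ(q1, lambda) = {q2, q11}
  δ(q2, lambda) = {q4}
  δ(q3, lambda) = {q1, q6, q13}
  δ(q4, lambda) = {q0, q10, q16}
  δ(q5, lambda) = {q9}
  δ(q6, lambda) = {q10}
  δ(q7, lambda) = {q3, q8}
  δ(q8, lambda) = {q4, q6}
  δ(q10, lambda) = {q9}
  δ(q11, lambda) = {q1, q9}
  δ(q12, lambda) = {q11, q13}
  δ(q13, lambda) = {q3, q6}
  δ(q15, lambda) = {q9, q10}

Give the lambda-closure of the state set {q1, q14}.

Start with {q1, q14}.
From q1 via lambda: add q2, q11.
From q2 via lambda: add q4.
From q11 via lambda: add q9.
From q4 via lambda: add q0, q10, q16.
No new states can be added; the closed set is {q0, q1, q2, q4, q9, q10, q11, q14, q16}.

{q0, q1, q2, q4, q9, q10, q11, q14, q16}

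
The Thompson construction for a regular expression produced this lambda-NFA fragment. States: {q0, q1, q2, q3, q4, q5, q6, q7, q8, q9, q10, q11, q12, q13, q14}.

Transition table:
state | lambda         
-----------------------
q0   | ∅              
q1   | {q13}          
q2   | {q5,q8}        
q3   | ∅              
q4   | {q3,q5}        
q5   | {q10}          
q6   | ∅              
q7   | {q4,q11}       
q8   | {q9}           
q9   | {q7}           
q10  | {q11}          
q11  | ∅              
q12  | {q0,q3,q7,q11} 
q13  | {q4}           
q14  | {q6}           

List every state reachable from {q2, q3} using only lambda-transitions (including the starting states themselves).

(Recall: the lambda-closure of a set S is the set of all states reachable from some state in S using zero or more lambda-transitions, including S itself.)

Start with {q2, q3}.
From q2 via lambda: add q5, q8.
From q5 via lambda: add q10.
From q8 via lambda: add q9.
From q9 via lambda: add q7.
From q10 via lambda: add q11.
From q7 via lambda: add q4.
No new states can be added; the closed set is {q2, q3, q4, q5, q7, q8, q9, q10, q11}.

{q2, q3, q4, q5, q7, q8, q9, q10, q11}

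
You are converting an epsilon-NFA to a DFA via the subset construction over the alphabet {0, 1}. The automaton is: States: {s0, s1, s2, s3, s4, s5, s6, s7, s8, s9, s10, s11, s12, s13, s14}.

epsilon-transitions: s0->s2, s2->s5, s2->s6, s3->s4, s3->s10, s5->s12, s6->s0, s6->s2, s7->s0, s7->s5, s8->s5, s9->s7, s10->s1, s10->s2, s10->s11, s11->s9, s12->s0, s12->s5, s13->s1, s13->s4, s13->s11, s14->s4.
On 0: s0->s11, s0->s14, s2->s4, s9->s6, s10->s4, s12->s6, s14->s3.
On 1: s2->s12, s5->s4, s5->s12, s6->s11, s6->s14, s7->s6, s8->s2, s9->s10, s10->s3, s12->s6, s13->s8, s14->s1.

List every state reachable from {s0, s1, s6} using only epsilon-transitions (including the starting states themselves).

{s0, s1, s2, s5, s6, s12}

Start with {s0, s1, s6}.
From s0 via epsilon: add s2.
From s2 via epsilon: add s5.
From s5 via epsilon: add s12.
No new states can be added; the closed set is {s0, s1, s2, s5, s6, s12}.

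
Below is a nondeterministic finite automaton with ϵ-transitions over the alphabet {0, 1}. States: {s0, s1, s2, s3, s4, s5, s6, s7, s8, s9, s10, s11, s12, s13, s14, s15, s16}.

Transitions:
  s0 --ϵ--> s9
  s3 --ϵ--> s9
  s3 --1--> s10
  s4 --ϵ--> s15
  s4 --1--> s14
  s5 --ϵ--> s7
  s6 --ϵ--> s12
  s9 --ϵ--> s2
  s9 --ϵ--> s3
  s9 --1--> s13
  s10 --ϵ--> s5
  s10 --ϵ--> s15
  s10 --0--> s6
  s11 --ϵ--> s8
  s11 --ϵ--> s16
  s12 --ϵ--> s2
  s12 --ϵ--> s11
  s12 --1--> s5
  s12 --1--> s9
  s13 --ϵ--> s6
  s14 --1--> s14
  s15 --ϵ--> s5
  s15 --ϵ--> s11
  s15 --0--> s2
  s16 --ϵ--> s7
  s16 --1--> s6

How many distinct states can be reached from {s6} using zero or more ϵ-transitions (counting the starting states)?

7

Start with {s6}.
From s6 via ϵ: add s12.
From s12 via ϵ: add s2, s11.
From s11 via ϵ: add s8, s16.
From s16 via ϵ: add s7.
ϵ-closure = {s2, s6, s7, s8, s11, s12, s16}, which has 7 states.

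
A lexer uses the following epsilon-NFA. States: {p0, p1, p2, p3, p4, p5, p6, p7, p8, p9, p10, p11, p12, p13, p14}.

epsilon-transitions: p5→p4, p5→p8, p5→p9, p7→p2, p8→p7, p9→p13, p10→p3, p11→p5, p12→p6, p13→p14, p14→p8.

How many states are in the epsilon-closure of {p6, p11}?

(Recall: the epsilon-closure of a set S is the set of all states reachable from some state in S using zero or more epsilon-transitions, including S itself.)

Start with {p6, p11}.
From p11 via epsilon: add p5.
From p5 via epsilon: add p4, p8, p9.
From p8 via epsilon: add p7.
From p9 via epsilon: add p13.
From p7 via epsilon: add p2.
From p13 via epsilon: add p14.
epsilon-closure = {p2, p4, p5, p6, p7, p8, p9, p11, p13, p14}, which has 10 states.

10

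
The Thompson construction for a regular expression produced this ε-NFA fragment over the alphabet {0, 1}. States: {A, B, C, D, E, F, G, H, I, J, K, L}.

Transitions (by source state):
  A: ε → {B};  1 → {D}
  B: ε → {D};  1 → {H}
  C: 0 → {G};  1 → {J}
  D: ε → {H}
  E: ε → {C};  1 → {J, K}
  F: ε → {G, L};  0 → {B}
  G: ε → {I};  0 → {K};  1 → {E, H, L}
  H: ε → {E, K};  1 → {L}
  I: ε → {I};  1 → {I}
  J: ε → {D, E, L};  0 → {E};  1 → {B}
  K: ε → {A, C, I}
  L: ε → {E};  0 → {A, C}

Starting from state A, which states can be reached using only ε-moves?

{A, B, C, D, E, H, I, K}

Start with {A}.
From A via ε: add B.
From B via ε: add D.
From D via ε: add H.
From H via ε: add E, K.
From E via ε: add C.
From K via ε: add I.
No new states can be added; the closed set is {A, B, C, D, E, H, I, K}.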